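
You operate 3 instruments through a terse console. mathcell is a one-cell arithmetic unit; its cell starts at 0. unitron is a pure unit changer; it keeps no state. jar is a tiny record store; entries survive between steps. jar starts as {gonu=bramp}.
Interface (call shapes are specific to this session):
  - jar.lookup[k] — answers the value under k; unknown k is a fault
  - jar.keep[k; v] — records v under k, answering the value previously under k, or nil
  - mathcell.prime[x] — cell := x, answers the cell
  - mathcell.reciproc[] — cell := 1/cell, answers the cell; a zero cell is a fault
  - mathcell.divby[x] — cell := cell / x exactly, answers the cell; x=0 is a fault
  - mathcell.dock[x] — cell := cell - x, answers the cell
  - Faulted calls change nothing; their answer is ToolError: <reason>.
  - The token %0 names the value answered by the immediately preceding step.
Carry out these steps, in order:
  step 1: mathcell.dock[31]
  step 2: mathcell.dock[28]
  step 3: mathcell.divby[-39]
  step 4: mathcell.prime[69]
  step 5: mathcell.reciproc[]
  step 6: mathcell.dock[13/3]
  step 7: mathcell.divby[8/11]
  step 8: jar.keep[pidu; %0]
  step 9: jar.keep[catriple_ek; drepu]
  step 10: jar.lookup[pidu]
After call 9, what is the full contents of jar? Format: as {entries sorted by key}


Invoking mathcell.dock using x: 31, yielding -31.
Now I run mathcell.dock using x: 28, and observe -59.
Using mathcell.divby using x: -39, and get 59/39.
Next I call mathcell.prime using x: 69: 69.
Using mathcell.reciproc(): 1/69.
Using mathcell.dock using x: 13/3, which returns -298/69.
Next I call mathcell.divby using x: 8/11, and observe -1639/276.
Next I call jar.keep using k: pidu, v: %0, — result: nil.
I try jar.keep using k: catriple_ek, v: drepu, and get nil.
Next I call jar.lookup using k: pidu, and observe -1639/276.

Answer: {catriple_ek=drepu, gonu=bramp, pidu=-1639/276}


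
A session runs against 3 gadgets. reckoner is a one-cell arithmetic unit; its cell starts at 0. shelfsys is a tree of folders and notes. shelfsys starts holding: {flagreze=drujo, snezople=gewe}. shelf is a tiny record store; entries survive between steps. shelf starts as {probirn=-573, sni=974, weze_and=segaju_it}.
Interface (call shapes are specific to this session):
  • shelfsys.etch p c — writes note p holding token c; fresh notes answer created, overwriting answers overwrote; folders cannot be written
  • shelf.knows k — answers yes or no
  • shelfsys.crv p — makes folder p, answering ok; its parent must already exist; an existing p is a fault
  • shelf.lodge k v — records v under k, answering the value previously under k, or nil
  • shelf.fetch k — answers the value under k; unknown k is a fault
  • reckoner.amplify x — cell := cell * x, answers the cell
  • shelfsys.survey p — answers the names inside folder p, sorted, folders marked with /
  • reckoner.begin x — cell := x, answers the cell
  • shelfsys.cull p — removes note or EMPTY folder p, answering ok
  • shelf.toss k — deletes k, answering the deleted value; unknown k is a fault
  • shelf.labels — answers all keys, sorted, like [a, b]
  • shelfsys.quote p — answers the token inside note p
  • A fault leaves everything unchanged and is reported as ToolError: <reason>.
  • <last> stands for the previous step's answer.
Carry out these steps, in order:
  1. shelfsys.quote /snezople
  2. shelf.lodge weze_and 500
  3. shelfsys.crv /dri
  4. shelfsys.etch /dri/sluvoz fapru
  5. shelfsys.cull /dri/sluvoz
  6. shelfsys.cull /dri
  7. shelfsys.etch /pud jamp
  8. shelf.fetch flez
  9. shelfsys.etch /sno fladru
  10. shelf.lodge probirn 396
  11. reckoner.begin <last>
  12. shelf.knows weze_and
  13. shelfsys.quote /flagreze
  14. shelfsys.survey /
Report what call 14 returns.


Answer: [flagreze, pud, snezople, sno]

Derivation:
// 1. quote(/snezople) => gewe
// 2. lodge(weze_and, 500) => segaju_it
// 3. crv(/dri) => ok
// 4. etch(/dri/sluvoz, fapru) => created
// 5. cull(/dri/sluvoz) => ok
// 6. cull(/dri) => ok
// 7. etch(/pud, jamp) => created
// 8. fetch(flez) => ToolError: no such key flez
// 9. etch(/sno, fladru) => created
// 10. lodge(probirn, 396) => -573
// 11. begin(<last>) => -573
// 12. knows(weze_and) => yes
// 13. quote(/flagreze) => drujo
// 14. survey(/) => [flagreze, pud, snezople, sno]


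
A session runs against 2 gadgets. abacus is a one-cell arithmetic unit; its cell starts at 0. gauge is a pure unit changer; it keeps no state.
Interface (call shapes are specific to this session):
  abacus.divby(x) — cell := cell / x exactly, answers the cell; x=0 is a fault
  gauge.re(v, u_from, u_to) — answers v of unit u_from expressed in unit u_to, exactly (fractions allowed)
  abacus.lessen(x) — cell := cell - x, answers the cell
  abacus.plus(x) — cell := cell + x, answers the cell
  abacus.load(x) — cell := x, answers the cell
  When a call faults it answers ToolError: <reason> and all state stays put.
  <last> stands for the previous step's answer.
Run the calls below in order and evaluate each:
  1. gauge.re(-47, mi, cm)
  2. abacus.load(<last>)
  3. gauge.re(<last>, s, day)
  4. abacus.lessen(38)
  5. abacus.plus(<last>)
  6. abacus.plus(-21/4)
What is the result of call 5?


# gauge.re(v='-47', u_from='mi', u_to='cm') == -37819584/5
# abacus.load(x='<last>') == -37819584/5
# gauge.re(v='<last>', u_from='s', u_to='day') == -65659/750
# abacus.lessen(x='38') == -37819774/5
# abacus.plus(x='<last>') == -75639548/5
# abacus.plus(x='-21/4') == -302558297/20

Answer: -75639548/5


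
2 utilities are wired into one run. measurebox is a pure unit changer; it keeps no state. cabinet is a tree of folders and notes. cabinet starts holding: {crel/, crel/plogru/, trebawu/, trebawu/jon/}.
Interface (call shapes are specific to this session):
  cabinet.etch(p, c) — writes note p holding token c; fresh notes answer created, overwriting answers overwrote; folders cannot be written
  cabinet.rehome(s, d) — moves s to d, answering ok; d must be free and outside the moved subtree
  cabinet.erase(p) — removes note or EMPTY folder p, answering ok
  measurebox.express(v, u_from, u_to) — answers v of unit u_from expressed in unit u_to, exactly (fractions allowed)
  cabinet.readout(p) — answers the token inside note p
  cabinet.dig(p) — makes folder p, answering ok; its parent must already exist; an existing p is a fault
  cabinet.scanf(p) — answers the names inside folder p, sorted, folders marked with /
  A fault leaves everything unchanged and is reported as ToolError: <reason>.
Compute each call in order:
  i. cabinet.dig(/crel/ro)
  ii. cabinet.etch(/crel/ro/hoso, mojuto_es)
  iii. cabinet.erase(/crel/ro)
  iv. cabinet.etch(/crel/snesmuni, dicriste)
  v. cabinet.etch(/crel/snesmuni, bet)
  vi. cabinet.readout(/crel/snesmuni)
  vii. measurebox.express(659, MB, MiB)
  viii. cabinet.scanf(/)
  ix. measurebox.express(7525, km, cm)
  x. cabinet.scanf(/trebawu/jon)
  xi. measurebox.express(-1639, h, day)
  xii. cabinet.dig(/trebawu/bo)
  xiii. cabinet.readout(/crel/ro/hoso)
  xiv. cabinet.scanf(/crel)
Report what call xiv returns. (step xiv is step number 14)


Answer: [plogru/, ro/, snesmuni]

Derivation:
[in] cabinet.dig p→/crel/ro
  ok
[in] cabinet.etch p→/crel/ro/hoso c→mojuto_es
  created
[in] cabinet.erase p→/crel/ro
  ToolError: not empty
[in] cabinet.etch p→/crel/snesmuni c→dicriste
  created
[in] cabinet.etch p→/crel/snesmuni c→bet
  overwrote
[in] cabinet.readout p→/crel/snesmuni
  bet
[in] measurebox.express v→659 u_from→MB u_to→MiB
  10296875/16384
[in] cabinet.scanf p→/
  [crel/, trebawu/]
[in] measurebox.express v→7525 u_from→km u_to→cm
  752500000
[in] cabinet.scanf p→/trebawu/jon
  []
[in] measurebox.express v→-1639 u_from→h u_to→day
  -1639/24
[in] cabinet.dig p→/trebawu/bo
  ok
[in] cabinet.readout p→/crel/ro/hoso
  mojuto_es
[in] cabinet.scanf p→/crel
  [plogru/, ro/, snesmuni]


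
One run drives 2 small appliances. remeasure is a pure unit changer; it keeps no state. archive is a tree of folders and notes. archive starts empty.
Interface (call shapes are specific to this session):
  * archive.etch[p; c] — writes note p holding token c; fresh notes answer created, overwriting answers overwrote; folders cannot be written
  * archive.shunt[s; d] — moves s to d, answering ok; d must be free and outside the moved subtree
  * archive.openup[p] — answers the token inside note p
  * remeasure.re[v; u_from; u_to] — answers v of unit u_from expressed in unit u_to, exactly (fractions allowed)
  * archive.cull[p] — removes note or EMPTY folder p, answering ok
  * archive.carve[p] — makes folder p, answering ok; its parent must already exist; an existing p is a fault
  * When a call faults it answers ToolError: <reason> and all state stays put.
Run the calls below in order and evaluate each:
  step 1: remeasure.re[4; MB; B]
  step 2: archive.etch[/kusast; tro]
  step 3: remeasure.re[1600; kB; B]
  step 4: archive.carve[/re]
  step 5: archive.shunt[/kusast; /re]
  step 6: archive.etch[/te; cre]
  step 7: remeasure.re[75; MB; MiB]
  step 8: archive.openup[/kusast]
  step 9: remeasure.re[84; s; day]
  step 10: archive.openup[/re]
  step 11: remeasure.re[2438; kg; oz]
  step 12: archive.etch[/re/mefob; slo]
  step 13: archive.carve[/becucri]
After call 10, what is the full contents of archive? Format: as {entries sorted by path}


% 1. re(v→4, u_from→MB, u_to→B) ~> 4000000
% 2. etch(p→/kusast, c→tro) ~> created
% 3. re(v→1600, u_from→kB, u_to→B) ~> 1600000
% 4. carve(p→/re) ~> ok
% 5. shunt(s→/kusast, d→/re) ~> ToolError: exists
% 6. etch(p→/te, c→cre) ~> created
% 7. re(v→75, u_from→MB, u_to→MiB) ~> 1171875/16384
% 8. openup(p→/kusast) ~> tro
% 9. re(v→84, u_from→s, u_to→day) ~> 7/7200
% 10. openup(p→/re) ~> ToolError: is a directory
% 11. re(v→2438, u_from→kg, u_to→oz) ~> 3900800000000/45359237
% 12. etch(p→/re/mefob, c→slo) ~> created
% 13. carve(p→/becucri) ~> ok

Answer: {kusast=tro, re/, te=cre}


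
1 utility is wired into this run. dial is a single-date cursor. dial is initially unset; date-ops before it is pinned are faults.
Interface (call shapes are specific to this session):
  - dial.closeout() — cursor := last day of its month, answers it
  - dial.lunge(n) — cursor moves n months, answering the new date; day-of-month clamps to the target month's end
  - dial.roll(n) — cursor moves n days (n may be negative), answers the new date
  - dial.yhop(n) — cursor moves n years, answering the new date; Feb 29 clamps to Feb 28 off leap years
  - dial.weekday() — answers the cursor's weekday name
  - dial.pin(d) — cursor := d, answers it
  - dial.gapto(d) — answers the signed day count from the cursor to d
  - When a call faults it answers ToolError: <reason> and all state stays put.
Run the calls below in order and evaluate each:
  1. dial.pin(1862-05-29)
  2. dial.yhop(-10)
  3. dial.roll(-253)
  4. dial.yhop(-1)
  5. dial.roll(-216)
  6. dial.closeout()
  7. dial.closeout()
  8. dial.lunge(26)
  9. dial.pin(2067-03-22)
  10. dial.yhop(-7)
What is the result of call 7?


Answer: 1850-02-28

Derivation:
==> pin(d: 1862-05-29)
<== 1862-05-29
==> yhop(n: -10)
<== 1852-05-29
==> roll(n: -253)
<== 1851-09-19
==> yhop(n: -1)
<== 1850-09-19
==> roll(n: -216)
<== 1850-02-15
==> closeout()
<== 1850-02-28
==> closeout()
<== 1850-02-28
==> lunge(n: 26)
<== 1852-04-28
==> pin(d: 2067-03-22)
<== 2067-03-22
==> yhop(n: -7)
<== 2060-03-22


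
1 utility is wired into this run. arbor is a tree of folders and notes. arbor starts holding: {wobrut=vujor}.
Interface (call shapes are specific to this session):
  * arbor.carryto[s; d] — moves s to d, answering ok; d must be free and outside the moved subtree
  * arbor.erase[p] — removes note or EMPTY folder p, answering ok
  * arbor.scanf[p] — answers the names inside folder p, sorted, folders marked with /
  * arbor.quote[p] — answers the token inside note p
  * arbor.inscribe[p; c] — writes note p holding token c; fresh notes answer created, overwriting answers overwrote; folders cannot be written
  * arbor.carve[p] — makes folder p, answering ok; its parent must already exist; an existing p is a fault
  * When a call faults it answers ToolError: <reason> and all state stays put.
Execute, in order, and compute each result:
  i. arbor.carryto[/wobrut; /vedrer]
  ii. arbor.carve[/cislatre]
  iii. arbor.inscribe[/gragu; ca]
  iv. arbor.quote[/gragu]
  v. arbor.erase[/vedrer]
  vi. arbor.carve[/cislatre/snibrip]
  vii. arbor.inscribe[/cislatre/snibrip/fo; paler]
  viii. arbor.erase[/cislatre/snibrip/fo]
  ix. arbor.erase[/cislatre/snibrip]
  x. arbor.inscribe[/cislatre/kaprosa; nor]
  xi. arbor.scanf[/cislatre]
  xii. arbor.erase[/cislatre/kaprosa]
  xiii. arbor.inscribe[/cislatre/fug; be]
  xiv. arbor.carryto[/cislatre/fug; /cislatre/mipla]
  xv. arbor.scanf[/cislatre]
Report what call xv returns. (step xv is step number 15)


Answer: [mipla]

Derivation:
! arbor.carryto(s='/wobrut', d='/vedrer') : ok
! arbor.carve(p='/cislatre') : ok
! arbor.inscribe(p='/gragu', c='ca') : created
! arbor.quote(p='/gragu') : ca
! arbor.erase(p='/vedrer') : ok
! arbor.carve(p='/cislatre/snibrip') : ok
! arbor.inscribe(p='/cislatre/snibrip/fo', c='paler') : created
! arbor.erase(p='/cislatre/snibrip/fo') : ok
! arbor.erase(p='/cislatre/snibrip') : ok
! arbor.inscribe(p='/cislatre/kaprosa', c='nor') : created
! arbor.scanf(p='/cislatre') : [kaprosa]
! arbor.erase(p='/cislatre/kaprosa') : ok
! arbor.inscribe(p='/cislatre/fug', c='be') : created
! arbor.carryto(s='/cislatre/fug', d='/cislatre/mipla') : ok
! arbor.scanf(p='/cislatre') : [mipla]


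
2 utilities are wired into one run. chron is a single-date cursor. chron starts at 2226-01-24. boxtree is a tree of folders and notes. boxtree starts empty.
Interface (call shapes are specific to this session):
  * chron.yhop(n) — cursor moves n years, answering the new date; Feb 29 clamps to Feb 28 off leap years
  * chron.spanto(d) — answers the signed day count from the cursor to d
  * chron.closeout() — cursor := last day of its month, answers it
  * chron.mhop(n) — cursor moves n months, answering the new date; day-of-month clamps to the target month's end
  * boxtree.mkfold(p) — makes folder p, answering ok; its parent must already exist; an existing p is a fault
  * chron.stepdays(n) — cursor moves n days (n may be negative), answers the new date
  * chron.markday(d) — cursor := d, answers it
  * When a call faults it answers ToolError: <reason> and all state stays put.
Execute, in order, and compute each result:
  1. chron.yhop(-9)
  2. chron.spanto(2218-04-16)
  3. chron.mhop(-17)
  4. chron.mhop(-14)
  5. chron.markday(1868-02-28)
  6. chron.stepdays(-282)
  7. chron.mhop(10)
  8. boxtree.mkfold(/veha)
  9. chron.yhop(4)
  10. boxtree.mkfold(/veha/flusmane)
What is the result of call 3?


# 1. chron.yhop(n='-9') == 2217-01-24
# 2. chron.spanto(d='2218-04-16') == 447
# 3. chron.mhop(n='-17') == 2215-08-24
# 4. chron.mhop(n='-14') == 2214-06-24
# 5. chron.markday(d='1868-02-28') == 1868-02-28
# 6. chron.stepdays(n='-282') == 1867-05-22
# 7. chron.mhop(n='10') == 1868-03-22
# 8. boxtree.mkfold(p='/veha') == ok
# 9. chron.yhop(n='4') == 1872-03-22
# 10. boxtree.mkfold(p='/veha/flusmane') == ok

Answer: 2215-08-24


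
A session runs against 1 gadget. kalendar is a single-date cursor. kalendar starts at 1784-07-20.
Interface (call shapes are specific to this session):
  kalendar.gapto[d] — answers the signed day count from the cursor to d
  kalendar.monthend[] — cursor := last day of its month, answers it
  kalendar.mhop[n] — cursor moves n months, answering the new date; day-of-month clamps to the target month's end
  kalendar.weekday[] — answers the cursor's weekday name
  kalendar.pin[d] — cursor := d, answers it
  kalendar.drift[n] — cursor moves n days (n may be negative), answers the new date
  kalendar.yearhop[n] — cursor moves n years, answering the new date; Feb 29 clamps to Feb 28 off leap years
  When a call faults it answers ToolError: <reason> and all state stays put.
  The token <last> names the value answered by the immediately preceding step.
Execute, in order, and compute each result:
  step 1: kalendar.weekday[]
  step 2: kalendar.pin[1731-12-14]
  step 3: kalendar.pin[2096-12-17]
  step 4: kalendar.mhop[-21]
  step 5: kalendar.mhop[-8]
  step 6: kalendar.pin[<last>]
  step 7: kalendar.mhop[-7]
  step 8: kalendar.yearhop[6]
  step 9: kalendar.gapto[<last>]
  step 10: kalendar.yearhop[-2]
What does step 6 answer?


Act: kalendar.weekday[]
Obs: Tuesday
Act: kalendar.pin[1731-12-14]
Obs: 1731-12-14
Act: kalendar.pin[2096-12-17]
Obs: 2096-12-17
Act: kalendar.mhop[-21]
Obs: 2095-03-17
Act: kalendar.mhop[-8]
Obs: 2094-07-17
Act: kalendar.pin[<last>]
Obs: 2094-07-17
Act: kalendar.mhop[-7]
Obs: 2093-12-17
Act: kalendar.yearhop[6]
Obs: 2099-12-17
Act: kalendar.gapto[<last>]
Obs: 0
Act: kalendar.yearhop[-2]
Obs: 2097-12-17

Answer: 2094-07-17


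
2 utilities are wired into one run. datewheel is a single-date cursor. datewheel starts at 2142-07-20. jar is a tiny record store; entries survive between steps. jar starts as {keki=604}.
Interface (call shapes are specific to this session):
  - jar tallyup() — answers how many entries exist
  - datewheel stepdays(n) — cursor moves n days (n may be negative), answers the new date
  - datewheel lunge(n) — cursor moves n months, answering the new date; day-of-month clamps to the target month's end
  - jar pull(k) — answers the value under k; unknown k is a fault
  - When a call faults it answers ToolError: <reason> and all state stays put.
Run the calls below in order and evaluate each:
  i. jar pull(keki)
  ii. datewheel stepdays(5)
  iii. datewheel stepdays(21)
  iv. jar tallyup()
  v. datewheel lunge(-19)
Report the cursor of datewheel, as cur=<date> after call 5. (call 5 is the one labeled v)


Answer: cur=2141-01-15

Derivation:
! jar pull(k='keki') ~> 604
! datewheel stepdays(n='5') ~> 2142-07-25
! datewheel stepdays(n='21') ~> 2142-08-15
! jar tallyup() ~> 1
! datewheel lunge(n='-19') ~> 2141-01-15


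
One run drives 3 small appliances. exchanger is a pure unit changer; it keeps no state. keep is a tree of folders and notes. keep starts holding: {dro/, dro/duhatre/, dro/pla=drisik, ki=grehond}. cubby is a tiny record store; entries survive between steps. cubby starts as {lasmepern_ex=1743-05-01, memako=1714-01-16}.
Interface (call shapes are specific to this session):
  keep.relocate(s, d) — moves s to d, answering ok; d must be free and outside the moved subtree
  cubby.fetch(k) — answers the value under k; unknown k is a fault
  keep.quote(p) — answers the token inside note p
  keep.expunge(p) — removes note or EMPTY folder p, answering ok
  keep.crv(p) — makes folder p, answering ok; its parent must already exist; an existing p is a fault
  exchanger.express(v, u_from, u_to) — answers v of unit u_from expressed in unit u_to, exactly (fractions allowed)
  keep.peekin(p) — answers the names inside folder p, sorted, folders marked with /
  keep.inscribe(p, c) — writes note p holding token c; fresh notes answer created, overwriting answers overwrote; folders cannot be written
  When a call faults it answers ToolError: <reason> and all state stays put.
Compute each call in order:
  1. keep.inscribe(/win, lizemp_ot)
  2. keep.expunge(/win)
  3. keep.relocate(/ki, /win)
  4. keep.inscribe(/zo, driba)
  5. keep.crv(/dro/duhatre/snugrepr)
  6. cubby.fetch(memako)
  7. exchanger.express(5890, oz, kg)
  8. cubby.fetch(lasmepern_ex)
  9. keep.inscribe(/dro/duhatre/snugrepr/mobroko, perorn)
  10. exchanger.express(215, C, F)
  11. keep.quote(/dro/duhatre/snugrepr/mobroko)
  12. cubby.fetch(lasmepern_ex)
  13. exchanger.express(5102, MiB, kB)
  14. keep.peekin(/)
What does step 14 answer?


-- 1. keep.inscribe(p='/win', c='lizemp_ot') : created
-- 2. keep.expunge(p='/win') : ok
-- 3. keep.relocate(s='/ki', d='/win') : ok
-- 4. keep.inscribe(p='/zo', c='driba') : created
-- 5. keep.crv(p='/dro/duhatre/snugrepr') : ok
-- 6. cubby.fetch(k='memako') : 1714-01-16
-- 7. exchanger.express(v='5890', u_from='oz', u_to='kg') : 26716590593/160000000
-- 8. cubby.fetch(k='lasmepern_ex') : 1743-05-01
-- 9. keep.inscribe(p='/dro/duhatre/snugrepr/mobroko', c='perorn') : created
-- 10. exchanger.express(v='215', u_from='C', u_to='F') : 419
-- 11. keep.quote(p='/dro/duhatre/snugrepr/mobroko') : perorn
-- 12. cubby.fetch(k='lasmepern_ex') : 1743-05-01
-- 13. exchanger.express(v='5102', u_from='MiB', u_to='kB') : 668729344/125
-- 14. keep.peekin(p='/') : [dro/, win, zo]

Answer: [dro/, win, zo]


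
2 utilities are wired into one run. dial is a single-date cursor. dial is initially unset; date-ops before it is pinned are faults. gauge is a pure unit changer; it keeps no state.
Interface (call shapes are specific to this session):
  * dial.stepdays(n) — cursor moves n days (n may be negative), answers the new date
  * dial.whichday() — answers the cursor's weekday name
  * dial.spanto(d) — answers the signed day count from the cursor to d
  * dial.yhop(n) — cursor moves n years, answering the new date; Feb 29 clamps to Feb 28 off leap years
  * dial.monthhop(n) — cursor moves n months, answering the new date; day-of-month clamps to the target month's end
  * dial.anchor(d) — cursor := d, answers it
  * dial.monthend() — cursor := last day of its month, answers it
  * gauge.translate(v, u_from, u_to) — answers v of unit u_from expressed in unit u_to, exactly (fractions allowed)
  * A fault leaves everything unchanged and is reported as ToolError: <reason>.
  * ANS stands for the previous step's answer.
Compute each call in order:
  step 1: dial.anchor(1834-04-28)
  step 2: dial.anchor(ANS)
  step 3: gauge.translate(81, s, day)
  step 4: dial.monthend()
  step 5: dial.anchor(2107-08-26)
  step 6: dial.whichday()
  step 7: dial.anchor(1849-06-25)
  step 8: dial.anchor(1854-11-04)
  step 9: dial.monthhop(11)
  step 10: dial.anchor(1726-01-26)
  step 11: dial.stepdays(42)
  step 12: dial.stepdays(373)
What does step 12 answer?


Answer: 1727-03-17

Derivation:
Do: dial.anchor[1834-04-28]
See: 1834-04-28
Do: dial.anchor[ANS]
See: 1834-04-28
Do: gauge.translate[81; s; day]
See: 3/3200
Do: dial.monthend[]
See: 1834-04-30
Do: dial.anchor[2107-08-26]
See: 2107-08-26
Do: dial.whichday[]
See: Friday
Do: dial.anchor[1849-06-25]
See: 1849-06-25
Do: dial.anchor[1854-11-04]
See: 1854-11-04
Do: dial.monthhop[11]
See: 1855-10-04
Do: dial.anchor[1726-01-26]
See: 1726-01-26
Do: dial.stepdays[42]
See: 1726-03-09
Do: dial.stepdays[373]
See: 1727-03-17


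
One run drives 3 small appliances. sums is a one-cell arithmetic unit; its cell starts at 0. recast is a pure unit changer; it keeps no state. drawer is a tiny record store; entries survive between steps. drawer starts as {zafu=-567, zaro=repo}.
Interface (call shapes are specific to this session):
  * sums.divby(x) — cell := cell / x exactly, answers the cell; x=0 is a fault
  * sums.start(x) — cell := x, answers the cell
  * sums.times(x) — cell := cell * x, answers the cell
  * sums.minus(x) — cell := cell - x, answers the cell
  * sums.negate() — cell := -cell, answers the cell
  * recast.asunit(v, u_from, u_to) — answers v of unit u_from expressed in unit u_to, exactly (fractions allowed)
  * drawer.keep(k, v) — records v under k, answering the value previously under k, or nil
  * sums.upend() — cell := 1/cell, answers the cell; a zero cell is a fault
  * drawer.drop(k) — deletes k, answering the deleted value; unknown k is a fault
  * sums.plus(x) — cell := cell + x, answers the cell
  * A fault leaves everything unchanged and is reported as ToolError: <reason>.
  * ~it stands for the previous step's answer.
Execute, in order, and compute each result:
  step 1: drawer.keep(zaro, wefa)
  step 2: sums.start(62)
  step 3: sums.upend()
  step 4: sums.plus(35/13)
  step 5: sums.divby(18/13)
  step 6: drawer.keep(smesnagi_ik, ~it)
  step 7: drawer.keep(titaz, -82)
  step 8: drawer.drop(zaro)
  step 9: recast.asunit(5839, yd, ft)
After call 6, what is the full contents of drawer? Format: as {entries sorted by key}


Answer: {smesnagi_ik=2183/1116, zafu=-567, zaro=wefa}

Derivation:
CALL keep[zaro; wefa]
RET  repo
CALL start[62]
RET  62
CALL upend[]
RET  1/62
CALL plus[35/13]
RET  2183/806
CALL divby[18/13]
RET  2183/1116
CALL keep[smesnagi_ik; ~it]
RET  nil
CALL keep[titaz; -82]
RET  nil
CALL drop[zaro]
RET  wefa
CALL asunit[5839; yd; ft]
RET  17517


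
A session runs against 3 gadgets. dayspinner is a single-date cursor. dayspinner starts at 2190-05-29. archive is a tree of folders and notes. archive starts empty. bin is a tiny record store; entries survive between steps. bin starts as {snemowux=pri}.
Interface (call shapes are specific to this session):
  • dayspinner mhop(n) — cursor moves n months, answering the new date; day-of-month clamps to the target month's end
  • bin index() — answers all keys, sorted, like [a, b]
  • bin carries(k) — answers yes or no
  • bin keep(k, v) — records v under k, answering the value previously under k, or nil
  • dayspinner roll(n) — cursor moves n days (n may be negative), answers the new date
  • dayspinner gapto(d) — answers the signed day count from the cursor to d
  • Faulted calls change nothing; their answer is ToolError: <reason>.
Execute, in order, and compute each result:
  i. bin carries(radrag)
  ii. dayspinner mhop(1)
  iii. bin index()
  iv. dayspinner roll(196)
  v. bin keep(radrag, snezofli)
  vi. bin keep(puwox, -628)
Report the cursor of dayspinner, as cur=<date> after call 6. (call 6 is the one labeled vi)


>> bin carries(k=radrag)
<< no
>> dayspinner mhop(n=1)
<< 2190-06-29
>> bin index()
<< [snemowux]
>> dayspinner roll(n=196)
<< 2191-01-11
>> bin keep(k=radrag, v=snezofli)
<< nil
>> bin keep(k=puwox, v=-628)
<< nil

Answer: cur=2191-01-11


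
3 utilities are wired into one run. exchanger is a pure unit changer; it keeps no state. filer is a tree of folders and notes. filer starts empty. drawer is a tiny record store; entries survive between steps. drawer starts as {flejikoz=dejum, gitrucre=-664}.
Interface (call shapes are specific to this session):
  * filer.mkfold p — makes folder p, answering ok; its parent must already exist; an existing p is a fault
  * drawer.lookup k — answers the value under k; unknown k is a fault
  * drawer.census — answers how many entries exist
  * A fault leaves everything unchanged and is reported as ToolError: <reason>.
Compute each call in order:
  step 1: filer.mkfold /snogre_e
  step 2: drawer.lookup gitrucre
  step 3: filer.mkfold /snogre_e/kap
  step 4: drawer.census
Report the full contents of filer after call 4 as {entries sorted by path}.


Answer: {snogre_e/, snogre_e/kap/}

Derivation:
>>> filer.mkfold p→/snogre_e
  ok
>>> drawer.lookup k→gitrucre
  -664
>>> filer.mkfold p→/snogre_e/kap
  ok
>>> drawer.census
  2


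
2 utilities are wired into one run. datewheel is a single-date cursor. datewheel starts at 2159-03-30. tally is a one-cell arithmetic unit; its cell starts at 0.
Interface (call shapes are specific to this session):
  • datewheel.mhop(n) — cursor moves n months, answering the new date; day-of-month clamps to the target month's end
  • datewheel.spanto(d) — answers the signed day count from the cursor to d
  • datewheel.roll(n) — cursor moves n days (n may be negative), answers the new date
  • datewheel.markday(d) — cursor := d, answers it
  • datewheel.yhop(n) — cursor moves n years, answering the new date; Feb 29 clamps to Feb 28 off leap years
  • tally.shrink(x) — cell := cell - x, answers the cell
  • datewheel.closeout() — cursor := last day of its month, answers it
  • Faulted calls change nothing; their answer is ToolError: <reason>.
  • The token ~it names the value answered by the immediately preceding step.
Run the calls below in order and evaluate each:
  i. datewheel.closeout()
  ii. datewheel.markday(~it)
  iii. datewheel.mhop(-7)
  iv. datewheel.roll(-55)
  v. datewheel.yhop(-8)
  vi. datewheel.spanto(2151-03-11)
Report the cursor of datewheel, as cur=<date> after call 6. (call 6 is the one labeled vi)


Answer: cur=2150-07-07

Derivation:
-- datewheel.closeout() : 2159-03-31
-- datewheel.markday(~it) : 2159-03-31
-- datewheel.mhop(-7) : 2158-08-31
-- datewheel.roll(-55) : 2158-07-07
-- datewheel.yhop(-8) : 2150-07-07
-- datewheel.spanto(2151-03-11) : 247


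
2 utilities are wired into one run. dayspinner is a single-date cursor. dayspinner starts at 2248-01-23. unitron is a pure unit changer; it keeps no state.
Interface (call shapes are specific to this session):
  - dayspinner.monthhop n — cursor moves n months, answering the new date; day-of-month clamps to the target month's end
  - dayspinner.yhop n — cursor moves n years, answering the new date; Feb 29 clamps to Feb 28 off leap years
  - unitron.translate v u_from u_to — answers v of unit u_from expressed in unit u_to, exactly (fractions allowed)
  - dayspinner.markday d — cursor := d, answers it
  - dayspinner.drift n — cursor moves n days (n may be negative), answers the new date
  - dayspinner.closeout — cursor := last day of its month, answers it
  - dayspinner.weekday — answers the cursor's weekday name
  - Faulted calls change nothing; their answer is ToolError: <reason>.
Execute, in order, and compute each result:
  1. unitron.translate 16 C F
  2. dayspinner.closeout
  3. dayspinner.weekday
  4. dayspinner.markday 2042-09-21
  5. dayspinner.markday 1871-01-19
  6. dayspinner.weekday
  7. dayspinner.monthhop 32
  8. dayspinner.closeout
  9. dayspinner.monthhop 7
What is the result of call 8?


Answer: 1873-09-30

Derivation:
// 1. translate(v: 16, u_from: C, u_to: F) ~> 304/5
// 2. closeout() ~> 2248-01-31
// 3. weekday() ~> Monday
// 4. markday(d: 2042-09-21) ~> 2042-09-21
// 5. markday(d: 1871-01-19) ~> 1871-01-19
// 6. weekday() ~> Thursday
// 7. monthhop(n: 32) ~> 1873-09-19
// 8. closeout() ~> 1873-09-30
// 9. monthhop(n: 7) ~> 1874-04-30


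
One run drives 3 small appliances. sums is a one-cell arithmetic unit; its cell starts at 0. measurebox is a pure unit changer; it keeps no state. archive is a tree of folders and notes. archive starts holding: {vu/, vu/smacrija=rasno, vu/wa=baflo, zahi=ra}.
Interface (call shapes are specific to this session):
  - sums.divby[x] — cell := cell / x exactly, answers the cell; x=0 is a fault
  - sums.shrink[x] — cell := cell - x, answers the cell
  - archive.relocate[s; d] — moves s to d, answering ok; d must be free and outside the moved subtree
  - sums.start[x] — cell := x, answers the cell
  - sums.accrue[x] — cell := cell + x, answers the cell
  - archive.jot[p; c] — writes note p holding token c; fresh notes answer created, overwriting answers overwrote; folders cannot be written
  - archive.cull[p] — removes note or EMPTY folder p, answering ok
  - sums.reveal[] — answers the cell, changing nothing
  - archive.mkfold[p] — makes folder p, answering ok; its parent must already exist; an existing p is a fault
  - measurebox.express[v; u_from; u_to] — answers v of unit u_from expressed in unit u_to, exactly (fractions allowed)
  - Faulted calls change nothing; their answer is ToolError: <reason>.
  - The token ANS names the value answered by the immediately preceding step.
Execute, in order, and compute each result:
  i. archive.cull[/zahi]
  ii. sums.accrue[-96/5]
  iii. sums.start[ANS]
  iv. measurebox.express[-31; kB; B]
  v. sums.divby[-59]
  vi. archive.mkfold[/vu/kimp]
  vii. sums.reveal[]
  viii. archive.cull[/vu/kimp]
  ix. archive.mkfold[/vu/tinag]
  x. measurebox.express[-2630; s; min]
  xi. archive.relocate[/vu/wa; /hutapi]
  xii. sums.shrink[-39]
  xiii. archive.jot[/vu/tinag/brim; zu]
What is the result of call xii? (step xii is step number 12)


Next I call cull on p: /zahi, → ok.
Calling accrue on x: -96/5, and see -96/5.
I use start on x: ANS, → -96/5.
Using express on v: -31, u_from: kB, u_to: B, and see -31000.
I use divby on x: -59, and observe 96/295.
Calling mkfold on p: /vu/kimp, yielding ok.
I use reveal(), giving 96/295.
Now I run cull on p: /vu/kimp, and observe ok.
Then mkfold on p: /vu/tinag, → ok.
Calling express on v: -2630, u_from: s, u_to: min, and observe -263/6.
Calling relocate on s: /vu/wa, d: /hutapi, and get ok.
I call shrink on x: -39, and see 11601/295.
I call jot on p: /vu/tinag/brim, c: zu, and see created.

Answer: 11601/295


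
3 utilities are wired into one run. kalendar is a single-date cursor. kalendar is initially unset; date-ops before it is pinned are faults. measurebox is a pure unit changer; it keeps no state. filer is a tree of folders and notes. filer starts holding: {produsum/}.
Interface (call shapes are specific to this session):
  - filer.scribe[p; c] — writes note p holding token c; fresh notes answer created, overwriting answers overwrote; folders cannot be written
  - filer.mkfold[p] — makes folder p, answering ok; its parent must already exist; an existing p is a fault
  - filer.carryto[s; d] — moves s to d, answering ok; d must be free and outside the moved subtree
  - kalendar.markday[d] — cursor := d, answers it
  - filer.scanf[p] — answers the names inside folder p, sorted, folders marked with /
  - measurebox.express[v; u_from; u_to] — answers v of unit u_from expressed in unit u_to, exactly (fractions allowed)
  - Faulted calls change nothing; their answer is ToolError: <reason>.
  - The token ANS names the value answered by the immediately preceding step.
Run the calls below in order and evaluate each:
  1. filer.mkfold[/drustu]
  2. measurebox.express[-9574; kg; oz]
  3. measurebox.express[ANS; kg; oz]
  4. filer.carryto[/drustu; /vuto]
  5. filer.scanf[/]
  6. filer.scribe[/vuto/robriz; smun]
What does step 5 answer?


Answer: [produsum/, vuto/]

Derivation:
I use filer.mkfold using p=/drustu, and see ok.
Then measurebox.express using v=-9574, u_from=kg, u_to=oz, — result: -15318400000000/45359237.
I invoke measurebox.express using v=ANS, u_from=kg, u_to=oz, giving -24509440000000000000000/2057460381222169.
Invoking filer.carryto using s=/drustu, d=/vuto, and observe ok.
Using filer.scanf using p=/, and see [produsum/, vuto/].
Invoking filer.scribe using p=/vuto/robriz, c=smun, and observe created.


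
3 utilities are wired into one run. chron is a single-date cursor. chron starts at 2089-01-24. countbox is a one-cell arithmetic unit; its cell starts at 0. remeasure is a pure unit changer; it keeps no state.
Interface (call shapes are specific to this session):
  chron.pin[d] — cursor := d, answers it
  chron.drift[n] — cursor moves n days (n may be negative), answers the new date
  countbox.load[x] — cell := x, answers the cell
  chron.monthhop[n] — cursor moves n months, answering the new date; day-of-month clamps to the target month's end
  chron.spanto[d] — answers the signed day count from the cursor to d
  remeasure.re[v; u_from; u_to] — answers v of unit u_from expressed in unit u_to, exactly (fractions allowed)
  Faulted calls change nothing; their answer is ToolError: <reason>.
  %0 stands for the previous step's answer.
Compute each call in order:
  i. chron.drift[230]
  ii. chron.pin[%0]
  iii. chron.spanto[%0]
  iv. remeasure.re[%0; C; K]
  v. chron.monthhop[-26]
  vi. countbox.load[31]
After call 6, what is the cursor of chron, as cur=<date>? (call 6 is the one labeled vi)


Answer: cur=2087-07-11

Derivation:
Act: drift[230]
Obs: 2089-09-11
Act: pin[%0]
Obs: 2089-09-11
Act: spanto[%0]
Obs: 0
Act: re[%0; C; K]
Obs: 5463/20
Act: monthhop[-26]
Obs: 2087-07-11
Act: load[31]
Obs: 31


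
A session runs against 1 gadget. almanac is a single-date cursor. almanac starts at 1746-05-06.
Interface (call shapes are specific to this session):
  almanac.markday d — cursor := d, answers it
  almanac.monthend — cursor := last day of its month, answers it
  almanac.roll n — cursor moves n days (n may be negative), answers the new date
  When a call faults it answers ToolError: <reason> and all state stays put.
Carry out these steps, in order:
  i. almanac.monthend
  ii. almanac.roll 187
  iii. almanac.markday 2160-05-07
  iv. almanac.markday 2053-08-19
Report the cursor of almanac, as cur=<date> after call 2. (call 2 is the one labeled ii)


Answer: cur=1746-12-04

Derivation:
Invoking monthend(), and see 1746-05-31.
Then roll with n→187, and observe 1746-12-04.
Invoking markday with d→2160-05-07, → 2160-05-07.
I use markday with d→2053-08-19, and get 2053-08-19.


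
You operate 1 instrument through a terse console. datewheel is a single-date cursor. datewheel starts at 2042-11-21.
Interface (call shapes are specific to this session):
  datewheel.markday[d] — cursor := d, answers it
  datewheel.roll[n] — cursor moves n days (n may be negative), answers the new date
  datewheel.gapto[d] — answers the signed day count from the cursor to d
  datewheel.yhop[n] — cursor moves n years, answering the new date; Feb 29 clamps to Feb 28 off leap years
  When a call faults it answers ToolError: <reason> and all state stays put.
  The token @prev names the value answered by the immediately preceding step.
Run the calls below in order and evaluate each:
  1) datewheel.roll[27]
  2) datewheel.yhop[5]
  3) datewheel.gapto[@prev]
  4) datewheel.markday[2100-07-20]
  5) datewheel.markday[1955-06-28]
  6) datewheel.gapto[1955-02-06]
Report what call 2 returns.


Answer: 2047-12-18

Derivation:
# 1. roll(n=27) ~> 2042-12-18
# 2. yhop(n=5) ~> 2047-12-18
# 3. gapto(d=@prev) ~> 0
# 4. markday(d=2100-07-20) ~> 2100-07-20
# 5. markday(d=1955-06-28) ~> 1955-06-28
# 6. gapto(d=1955-02-06) ~> -142


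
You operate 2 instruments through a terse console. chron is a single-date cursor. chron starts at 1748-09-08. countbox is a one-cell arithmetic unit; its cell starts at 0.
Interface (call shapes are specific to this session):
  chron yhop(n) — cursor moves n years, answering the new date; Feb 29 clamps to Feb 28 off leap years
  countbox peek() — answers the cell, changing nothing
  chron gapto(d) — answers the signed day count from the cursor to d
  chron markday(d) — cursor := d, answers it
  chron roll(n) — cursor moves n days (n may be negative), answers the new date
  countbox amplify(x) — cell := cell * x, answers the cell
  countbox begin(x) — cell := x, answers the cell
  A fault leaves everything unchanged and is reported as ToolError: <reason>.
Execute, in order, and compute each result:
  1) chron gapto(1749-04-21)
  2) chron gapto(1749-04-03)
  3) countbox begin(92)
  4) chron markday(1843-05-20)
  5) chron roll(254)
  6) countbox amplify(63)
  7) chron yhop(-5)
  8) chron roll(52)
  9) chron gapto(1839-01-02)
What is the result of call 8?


# 1. chron gapto(d='1749-04-21') : 225
# 2. chron gapto(d='1749-04-03') : 207
# 3. countbox begin(x='92') : 92
# 4. chron markday(d='1843-05-20') : 1843-05-20
# 5. chron roll(n='254') : 1844-01-29
# 6. countbox amplify(x='63') : 5796
# 7. chron yhop(n='-5') : 1839-01-29
# 8. chron roll(n='52') : 1839-03-22
# 9. chron gapto(d='1839-01-02') : -79

Answer: 1839-03-22


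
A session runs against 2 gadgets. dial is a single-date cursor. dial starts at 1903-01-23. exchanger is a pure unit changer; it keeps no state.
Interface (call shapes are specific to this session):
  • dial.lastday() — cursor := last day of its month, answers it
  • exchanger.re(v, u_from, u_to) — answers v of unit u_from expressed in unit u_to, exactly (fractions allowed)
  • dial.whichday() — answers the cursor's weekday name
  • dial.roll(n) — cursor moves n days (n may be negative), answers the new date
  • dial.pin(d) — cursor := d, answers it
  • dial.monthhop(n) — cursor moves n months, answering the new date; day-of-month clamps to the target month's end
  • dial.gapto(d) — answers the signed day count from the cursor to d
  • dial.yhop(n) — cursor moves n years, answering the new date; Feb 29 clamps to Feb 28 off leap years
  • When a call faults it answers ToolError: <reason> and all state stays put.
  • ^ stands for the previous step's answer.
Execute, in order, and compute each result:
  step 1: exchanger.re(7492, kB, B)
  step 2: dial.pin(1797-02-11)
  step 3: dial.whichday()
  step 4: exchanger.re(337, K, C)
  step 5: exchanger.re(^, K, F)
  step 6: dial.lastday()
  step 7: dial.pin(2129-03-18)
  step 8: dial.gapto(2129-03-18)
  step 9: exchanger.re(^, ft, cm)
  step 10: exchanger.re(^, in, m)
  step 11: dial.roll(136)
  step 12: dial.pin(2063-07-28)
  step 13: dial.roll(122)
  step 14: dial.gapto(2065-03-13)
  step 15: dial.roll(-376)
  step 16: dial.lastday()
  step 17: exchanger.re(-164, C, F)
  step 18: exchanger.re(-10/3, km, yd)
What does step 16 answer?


Answer: 2062-11-30

Derivation:
→ exchanger.re(v=7492, u_from=kB, u_to=B)
← 7492000
→ dial.pin(d=1797-02-11)
← 1797-02-11
→ dial.whichday()
← Saturday
→ exchanger.re(v=337, u_from=K, u_to=C)
← 1277/20
→ exchanger.re(v=^, u_from=K, u_to=F)
← -17237/50
→ dial.lastday()
← 1797-02-28
→ dial.pin(d=2129-03-18)
← 2129-03-18
→ dial.gapto(d=2129-03-18)
← 0
→ exchanger.re(v=^, u_from=ft, u_to=cm)
← 0
→ exchanger.re(v=^, u_from=in, u_to=m)
← 0
→ dial.roll(n=136)
← 2129-08-01
→ dial.pin(d=2063-07-28)
← 2063-07-28
→ dial.roll(n=122)
← 2063-11-27
→ dial.gapto(d=2065-03-13)
← 472
→ dial.roll(n=-376)
← 2062-11-16
→ dial.lastday()
← 2062-11-30
→ exchanger.re(v=-164, u_from=C, u_to=F)
← -1316/5
→ exchanger.re(v=-10/3, u_from=km, u_to=yd)
← -12500000/3429
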